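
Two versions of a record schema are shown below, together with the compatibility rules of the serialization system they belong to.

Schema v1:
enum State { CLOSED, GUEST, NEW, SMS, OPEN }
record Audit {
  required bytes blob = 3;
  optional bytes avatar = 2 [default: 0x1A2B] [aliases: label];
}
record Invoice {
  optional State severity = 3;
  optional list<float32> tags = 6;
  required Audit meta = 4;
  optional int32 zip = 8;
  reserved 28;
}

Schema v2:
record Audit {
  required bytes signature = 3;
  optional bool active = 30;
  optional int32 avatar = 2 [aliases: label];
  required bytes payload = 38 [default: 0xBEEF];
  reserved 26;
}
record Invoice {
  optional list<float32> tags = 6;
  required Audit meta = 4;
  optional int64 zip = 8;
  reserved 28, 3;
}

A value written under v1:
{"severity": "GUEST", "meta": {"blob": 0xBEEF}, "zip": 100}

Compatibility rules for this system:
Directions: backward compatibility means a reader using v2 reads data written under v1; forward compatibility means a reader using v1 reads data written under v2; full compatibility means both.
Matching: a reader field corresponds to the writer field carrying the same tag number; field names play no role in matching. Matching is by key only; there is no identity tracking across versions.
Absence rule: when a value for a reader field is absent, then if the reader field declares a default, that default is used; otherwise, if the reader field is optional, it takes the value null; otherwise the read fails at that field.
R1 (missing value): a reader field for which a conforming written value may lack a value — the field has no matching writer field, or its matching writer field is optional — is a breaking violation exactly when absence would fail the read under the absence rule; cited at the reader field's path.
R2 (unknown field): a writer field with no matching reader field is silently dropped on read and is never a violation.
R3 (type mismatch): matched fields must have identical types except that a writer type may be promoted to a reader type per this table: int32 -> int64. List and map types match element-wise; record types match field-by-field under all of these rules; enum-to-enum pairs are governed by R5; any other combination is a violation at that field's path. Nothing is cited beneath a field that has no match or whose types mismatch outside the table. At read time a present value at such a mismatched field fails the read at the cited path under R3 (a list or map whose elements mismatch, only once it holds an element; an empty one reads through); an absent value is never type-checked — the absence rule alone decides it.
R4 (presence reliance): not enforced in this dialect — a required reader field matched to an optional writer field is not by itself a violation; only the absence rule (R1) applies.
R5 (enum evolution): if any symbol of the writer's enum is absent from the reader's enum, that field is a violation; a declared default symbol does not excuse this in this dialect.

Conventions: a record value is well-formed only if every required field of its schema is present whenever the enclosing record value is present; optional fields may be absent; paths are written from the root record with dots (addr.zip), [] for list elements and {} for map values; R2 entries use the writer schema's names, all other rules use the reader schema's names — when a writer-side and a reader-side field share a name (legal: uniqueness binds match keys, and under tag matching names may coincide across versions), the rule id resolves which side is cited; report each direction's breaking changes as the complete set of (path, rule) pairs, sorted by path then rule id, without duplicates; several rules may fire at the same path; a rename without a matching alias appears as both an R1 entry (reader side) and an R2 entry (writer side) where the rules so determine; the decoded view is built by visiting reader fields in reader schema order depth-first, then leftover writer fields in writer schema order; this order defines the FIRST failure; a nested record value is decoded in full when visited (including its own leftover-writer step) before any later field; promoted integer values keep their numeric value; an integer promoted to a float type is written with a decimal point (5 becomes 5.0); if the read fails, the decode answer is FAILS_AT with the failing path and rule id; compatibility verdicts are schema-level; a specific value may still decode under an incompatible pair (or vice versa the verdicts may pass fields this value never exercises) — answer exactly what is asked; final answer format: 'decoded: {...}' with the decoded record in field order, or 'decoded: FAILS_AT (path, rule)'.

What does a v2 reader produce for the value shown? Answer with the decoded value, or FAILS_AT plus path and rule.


each type pair in Invoice: writer, then reader
decoding the Invoice value with the v2 reader:
  tags := null (missing; optional => null)
  meta.signature := 0xBEEF (from writer blob)
  meta.active := null (missing; optional => null)
  meta.avatar := null (missing; optional => null)
  meta.payload := 0xBEEF (missing; default applied)
  zip := 100 (int32 -> int64)
  writer severity: no reader field; dropped
  => decoded: {"tags": null, "meta": {"signature": 0xBEEF, "active": null, "avatar": null, "payload": 0xBEEF}, "zip": 100}
diffs on Invoice not affecting the asked answer:
  field zip in record Invoice: type int32 changed to int64 -> matters for Invoice compatibility verdicts, not for this value's decode

decoded: {"tags": null, "meta": {"signature": 0xBEEF, "active": null, "avatar": null, "payload": 0xBEEF}, "zip": 100}


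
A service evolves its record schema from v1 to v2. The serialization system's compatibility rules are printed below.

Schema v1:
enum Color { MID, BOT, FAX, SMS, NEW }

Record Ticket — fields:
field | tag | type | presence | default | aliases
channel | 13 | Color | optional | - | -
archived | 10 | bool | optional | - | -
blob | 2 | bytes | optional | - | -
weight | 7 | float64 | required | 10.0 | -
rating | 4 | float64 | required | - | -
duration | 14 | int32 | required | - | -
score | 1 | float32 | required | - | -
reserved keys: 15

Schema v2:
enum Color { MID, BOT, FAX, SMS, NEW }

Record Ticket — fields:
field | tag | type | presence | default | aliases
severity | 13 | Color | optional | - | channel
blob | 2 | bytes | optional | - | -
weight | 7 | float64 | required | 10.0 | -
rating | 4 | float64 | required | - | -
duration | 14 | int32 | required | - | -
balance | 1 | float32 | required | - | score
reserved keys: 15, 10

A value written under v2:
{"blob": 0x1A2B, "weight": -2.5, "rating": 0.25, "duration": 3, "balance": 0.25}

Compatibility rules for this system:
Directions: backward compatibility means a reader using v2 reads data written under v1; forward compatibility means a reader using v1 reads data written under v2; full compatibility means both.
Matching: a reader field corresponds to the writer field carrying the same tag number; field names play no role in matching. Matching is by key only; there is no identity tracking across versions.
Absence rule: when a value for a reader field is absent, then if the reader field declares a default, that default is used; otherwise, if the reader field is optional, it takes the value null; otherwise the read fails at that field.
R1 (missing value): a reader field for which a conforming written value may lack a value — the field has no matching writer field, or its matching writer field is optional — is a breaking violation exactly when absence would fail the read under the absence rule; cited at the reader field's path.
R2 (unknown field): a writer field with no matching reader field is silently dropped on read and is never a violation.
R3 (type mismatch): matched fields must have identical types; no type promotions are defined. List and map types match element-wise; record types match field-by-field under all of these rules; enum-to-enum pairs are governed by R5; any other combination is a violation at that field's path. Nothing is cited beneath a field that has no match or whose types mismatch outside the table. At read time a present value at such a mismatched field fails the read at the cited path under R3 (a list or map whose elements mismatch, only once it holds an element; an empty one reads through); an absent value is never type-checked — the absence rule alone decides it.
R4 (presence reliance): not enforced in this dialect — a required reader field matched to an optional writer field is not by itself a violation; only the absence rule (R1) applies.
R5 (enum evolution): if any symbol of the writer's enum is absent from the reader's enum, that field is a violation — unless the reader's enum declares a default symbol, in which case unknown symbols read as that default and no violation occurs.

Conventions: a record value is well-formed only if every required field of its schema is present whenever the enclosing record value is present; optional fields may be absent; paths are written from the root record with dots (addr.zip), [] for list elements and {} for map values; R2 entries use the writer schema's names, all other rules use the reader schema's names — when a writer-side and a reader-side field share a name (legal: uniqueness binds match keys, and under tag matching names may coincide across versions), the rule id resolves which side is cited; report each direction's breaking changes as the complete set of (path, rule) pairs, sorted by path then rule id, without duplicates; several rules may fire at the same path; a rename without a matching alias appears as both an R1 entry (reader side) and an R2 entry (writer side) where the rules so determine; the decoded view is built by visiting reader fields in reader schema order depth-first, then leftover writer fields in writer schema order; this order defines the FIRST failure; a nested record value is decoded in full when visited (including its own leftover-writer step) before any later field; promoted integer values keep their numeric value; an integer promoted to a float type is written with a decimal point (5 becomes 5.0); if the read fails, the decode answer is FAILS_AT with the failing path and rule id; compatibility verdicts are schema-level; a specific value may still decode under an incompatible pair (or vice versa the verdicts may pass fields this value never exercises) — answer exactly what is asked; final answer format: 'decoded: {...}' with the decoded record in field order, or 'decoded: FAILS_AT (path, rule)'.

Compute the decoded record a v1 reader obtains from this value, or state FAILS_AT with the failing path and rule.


each type pair in Ticket: writer, then reader
decode walk for Ticket under reader schema v1:
  channel := null (not supplied -> null)
  archived := null (not supplied -> null)
  blob := 0x1A2B
  weight := -2.5
  rating := 0.25
  duration := 3
  score := 0.25 (from writer balance)
  => decoded: {"channel": null, "archived": null, "blob": 0x1A2B, "weight": -2.5, "rating": 0.25, "duration": 3, "score": 0.25}
checking off the Ticket differences that do not matter here:
  removed field archived from record Ticket (its key 10 joins the reserved list) -> fires no rule on Ticket under this dialect and leaves the result unchanged
  renamed field score to balance in record Ticket (alias score declared on the renamed field) -> fires no rule on Ticket under this dialect and leaves the result unchanged
  renamed field channel to severity in record Ticket (alias channel declared on the renamed field) -> fires no rule on Ticket under this dialect and leaves the result unchanged

decoded: {"channel": null, "archived": null, "blob": 0x1A2B, "weight": -2.5, "rating": 0.25, "duration": 3, "score": 0.25}


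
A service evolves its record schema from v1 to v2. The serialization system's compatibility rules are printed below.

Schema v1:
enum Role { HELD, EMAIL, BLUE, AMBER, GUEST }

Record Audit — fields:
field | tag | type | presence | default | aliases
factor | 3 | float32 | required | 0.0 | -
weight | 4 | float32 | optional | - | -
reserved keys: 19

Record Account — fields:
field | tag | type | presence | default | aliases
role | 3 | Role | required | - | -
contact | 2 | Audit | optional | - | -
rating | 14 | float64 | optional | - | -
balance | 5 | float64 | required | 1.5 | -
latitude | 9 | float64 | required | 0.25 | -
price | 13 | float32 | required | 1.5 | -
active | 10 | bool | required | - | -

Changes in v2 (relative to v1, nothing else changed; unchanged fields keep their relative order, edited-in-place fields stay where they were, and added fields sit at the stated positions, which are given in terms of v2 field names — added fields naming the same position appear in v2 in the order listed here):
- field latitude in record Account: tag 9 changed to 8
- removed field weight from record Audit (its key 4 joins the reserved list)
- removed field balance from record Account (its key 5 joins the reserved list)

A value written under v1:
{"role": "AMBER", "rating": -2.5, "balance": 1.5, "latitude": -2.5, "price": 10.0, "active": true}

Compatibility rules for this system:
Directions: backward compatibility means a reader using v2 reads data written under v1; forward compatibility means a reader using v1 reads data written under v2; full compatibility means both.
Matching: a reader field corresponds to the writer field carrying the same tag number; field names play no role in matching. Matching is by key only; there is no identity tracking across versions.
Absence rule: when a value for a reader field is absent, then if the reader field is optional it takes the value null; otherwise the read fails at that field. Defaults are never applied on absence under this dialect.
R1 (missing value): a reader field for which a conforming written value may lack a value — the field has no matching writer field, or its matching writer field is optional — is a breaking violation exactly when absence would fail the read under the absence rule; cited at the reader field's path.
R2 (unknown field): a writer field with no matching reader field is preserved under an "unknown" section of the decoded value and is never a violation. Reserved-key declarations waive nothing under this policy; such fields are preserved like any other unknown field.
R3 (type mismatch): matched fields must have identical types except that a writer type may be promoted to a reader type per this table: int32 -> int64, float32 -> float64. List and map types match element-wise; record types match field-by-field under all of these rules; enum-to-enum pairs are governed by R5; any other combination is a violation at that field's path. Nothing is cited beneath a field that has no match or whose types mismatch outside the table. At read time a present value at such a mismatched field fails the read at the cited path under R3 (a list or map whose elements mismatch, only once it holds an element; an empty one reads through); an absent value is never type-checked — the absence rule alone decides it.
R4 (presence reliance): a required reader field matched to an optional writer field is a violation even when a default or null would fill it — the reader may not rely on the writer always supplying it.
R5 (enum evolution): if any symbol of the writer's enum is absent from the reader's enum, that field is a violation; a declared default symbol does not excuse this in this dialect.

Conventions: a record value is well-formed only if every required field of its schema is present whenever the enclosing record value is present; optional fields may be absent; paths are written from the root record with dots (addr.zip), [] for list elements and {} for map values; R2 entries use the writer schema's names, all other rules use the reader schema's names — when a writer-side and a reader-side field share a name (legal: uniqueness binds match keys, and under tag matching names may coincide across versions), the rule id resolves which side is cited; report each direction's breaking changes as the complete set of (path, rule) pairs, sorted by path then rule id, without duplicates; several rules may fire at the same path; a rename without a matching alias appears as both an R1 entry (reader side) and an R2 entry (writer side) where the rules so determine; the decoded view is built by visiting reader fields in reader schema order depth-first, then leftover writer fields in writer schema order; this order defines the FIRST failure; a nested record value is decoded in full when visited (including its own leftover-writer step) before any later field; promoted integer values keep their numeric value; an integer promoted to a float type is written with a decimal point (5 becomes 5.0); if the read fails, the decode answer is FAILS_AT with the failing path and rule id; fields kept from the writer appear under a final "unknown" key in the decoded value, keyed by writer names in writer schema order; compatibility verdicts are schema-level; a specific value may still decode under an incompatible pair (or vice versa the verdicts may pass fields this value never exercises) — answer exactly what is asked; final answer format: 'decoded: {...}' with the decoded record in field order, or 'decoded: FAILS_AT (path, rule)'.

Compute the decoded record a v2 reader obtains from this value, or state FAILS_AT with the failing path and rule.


in Account below, arrows point writer -> reader
migrating the Account value to v2:
  role := "AMBER"
  contact := null (absent, optional -> null)
  rating := -2.5
  read fails at latitude under R1 (no fill)
  => FAILS_AT (latitude, R1)
remaining Account differences; none change what is asked:
  removed field weight from record Audit (its key 4 joins the reserved list) -> no rule fires on it and the decoded Account view is identical with or without it
  removed field balance from record Account (its key 5 joins the reserved list) -> shifts the Account verdicts, not this decode

decoded: FAILS_AT (latitude, R1)


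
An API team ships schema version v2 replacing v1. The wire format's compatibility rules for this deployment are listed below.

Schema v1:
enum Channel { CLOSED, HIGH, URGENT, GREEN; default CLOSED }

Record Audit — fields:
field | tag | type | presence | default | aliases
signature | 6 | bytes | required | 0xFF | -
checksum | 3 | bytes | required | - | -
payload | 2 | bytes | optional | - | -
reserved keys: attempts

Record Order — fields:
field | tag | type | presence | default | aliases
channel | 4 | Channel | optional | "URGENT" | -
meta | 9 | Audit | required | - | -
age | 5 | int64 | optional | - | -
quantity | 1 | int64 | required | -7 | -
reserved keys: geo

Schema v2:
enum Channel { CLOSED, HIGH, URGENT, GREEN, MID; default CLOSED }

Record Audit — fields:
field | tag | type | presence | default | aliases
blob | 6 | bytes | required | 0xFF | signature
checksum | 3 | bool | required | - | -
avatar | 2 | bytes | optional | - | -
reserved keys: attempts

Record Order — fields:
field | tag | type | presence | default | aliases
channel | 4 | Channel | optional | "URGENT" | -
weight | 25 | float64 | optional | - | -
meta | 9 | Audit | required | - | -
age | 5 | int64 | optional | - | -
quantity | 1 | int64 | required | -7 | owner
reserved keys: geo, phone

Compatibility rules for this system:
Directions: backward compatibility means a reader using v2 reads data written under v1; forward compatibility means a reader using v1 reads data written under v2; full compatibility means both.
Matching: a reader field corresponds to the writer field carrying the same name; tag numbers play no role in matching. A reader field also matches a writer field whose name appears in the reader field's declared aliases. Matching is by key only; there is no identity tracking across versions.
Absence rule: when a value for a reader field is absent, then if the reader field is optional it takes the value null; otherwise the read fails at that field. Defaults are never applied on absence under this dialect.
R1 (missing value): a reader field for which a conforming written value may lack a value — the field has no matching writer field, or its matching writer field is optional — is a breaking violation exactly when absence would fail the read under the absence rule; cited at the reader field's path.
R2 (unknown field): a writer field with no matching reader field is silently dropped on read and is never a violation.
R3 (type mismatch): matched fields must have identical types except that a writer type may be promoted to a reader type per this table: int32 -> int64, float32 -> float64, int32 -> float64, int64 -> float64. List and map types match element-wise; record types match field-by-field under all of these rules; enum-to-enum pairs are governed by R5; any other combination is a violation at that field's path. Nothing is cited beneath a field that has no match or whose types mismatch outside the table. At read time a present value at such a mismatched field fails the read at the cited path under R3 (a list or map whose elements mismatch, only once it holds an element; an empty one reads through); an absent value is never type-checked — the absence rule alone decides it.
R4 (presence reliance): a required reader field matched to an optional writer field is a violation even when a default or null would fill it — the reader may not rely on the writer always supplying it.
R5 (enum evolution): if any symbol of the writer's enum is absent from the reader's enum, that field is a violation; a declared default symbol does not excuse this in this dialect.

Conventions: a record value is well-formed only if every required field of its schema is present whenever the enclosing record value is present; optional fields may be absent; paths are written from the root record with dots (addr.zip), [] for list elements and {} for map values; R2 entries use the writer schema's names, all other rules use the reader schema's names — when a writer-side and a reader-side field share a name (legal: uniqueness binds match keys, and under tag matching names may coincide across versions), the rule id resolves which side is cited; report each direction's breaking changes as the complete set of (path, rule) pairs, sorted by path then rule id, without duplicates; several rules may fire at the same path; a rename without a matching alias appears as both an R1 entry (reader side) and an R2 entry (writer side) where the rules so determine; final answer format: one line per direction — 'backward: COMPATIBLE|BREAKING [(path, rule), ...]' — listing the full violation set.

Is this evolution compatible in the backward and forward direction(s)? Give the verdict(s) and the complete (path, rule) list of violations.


each type pair in Order: writer, then reader
backward on Order — v2 reading data written by v1:
  channel: Channel -> Channel, writer optional; from channel
  weight has no writer counterpart
  meta: Audit -> Audit, writer required; from meta
  age: int64 -> int64, writer optional; from age
  quantity: int64 -> int64, writer required; from quantity
  meta.blob: bytes -> bytes, writer required; from meta.signature
  meta.checksum: bytes -> bool, writer required; from meta.checksum
  meta.avatar has no writer counterpart
  meta.payload (writer side), unknown to reader
  R3 fires at meta.checksum
  => 1 violation(s): backward is BREAKING for Order
forward on Order — v1 reading data written by v2:
  channel: Channel -> Channel, writer optional; from channel
  meta: Audit -> Audit, writer required; from meta
  age: int64 -> int64, writer optional; from age
  quantity: int64 -> int64, writer required; from quantity
  weight (writer side), unknown to reader
  meta.signature has no writer counterpart
  meta.checksum: bool -> bytes, writer required; from meta.checksum
  meta.payload has no writer counterpart
  meta.blob (writer side), unknown to reader
  meta.avatar (writer side), unknown to reader
  R5 fires at channel
  R3 fires at meta.checksum
  R1 fires at meta.signature
  => 3 violation(s): forward is BREAKING for Order

backward: BREAKING [(meta.checksum, R3)]; forward: BREAKING [(channel, R5), (meta.checksum, R3), (meta.signature, R1)]


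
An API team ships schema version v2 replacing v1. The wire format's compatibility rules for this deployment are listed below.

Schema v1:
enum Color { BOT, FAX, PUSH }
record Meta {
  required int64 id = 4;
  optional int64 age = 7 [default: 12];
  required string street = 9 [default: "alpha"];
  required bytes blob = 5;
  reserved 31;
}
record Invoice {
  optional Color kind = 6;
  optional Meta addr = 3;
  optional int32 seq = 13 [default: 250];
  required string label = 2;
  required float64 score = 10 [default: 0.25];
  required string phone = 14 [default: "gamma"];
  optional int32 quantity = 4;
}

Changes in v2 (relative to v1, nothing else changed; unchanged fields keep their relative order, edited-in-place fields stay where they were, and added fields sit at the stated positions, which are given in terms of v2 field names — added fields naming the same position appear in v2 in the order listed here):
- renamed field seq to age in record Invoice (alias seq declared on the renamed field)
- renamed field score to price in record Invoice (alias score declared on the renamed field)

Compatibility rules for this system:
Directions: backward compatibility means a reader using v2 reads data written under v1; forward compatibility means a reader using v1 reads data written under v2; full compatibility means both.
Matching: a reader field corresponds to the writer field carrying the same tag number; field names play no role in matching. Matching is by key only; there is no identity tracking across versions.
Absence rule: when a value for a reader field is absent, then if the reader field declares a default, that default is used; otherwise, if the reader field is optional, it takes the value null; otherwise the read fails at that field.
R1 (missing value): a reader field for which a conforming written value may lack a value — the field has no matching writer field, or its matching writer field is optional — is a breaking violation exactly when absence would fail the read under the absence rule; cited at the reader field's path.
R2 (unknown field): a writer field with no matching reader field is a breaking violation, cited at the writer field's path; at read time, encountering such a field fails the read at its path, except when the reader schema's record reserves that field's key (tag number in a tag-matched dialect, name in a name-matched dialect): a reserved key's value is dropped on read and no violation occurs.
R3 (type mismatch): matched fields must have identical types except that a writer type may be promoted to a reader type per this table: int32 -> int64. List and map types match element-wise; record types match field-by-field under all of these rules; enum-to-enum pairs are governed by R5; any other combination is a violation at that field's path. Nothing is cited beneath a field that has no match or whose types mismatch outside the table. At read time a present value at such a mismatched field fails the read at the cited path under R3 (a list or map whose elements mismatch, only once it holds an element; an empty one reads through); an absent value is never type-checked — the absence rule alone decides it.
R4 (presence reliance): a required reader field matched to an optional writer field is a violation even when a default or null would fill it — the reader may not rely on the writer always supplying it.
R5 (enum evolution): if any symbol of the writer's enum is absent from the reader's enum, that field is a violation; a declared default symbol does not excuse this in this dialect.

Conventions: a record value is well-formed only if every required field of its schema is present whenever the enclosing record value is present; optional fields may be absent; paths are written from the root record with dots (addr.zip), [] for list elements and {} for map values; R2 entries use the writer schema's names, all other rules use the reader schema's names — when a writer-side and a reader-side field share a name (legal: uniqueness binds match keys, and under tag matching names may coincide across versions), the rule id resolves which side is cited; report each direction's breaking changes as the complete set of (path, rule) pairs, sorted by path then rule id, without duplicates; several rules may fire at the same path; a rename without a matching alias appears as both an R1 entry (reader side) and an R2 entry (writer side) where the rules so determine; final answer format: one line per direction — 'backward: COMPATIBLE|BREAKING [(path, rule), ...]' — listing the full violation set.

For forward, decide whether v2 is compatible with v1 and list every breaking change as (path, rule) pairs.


each type pair in Invoice: writer, then reader
forward analysis of Invoice with v1 as reader and v2 as writer:
  writer optional, Color -> Color: reader kind maps from writer kind
  writer optional, Meta -> Meta: reader addr maps from writer addr
  writer optional, int32 -> int32: reader seq maps from writer age
  writer required, string -> string: reader label maps from writer label
  writer required, float64 -> float64: reader score maps from writer price
  writer required, string -> string: reader phone maps from writer phone
  writer optional, int32 -> int32: reader quantity maps from writer quantity
  writer required, int64 -> int64: reader addr.id maps from writer addr.id
  writer optional, int64 -> int64: reader addr.age maps from writer addr.age
  writer required, string -> string: reader addr.street maps from writer addr.street
  writer required, bytes -> bytes: reader addr.blob maps from writer addr.blob
  => forward verdict for Invoice: COMPATIBLE, no violations
diffs on Invoice not affecting the asked answer:
  renamed field seq to age in record Invoice (alias seq declared on the renamed field) -> no rule fires on it in Invoice's dialect; the asked verdict holds
  renamed field score to price in record Invoice (alias score declared on the renamed field) -> no rule fires on it in Invoice's dialect; the asked verdict holds

forward: COMPATIBLE []


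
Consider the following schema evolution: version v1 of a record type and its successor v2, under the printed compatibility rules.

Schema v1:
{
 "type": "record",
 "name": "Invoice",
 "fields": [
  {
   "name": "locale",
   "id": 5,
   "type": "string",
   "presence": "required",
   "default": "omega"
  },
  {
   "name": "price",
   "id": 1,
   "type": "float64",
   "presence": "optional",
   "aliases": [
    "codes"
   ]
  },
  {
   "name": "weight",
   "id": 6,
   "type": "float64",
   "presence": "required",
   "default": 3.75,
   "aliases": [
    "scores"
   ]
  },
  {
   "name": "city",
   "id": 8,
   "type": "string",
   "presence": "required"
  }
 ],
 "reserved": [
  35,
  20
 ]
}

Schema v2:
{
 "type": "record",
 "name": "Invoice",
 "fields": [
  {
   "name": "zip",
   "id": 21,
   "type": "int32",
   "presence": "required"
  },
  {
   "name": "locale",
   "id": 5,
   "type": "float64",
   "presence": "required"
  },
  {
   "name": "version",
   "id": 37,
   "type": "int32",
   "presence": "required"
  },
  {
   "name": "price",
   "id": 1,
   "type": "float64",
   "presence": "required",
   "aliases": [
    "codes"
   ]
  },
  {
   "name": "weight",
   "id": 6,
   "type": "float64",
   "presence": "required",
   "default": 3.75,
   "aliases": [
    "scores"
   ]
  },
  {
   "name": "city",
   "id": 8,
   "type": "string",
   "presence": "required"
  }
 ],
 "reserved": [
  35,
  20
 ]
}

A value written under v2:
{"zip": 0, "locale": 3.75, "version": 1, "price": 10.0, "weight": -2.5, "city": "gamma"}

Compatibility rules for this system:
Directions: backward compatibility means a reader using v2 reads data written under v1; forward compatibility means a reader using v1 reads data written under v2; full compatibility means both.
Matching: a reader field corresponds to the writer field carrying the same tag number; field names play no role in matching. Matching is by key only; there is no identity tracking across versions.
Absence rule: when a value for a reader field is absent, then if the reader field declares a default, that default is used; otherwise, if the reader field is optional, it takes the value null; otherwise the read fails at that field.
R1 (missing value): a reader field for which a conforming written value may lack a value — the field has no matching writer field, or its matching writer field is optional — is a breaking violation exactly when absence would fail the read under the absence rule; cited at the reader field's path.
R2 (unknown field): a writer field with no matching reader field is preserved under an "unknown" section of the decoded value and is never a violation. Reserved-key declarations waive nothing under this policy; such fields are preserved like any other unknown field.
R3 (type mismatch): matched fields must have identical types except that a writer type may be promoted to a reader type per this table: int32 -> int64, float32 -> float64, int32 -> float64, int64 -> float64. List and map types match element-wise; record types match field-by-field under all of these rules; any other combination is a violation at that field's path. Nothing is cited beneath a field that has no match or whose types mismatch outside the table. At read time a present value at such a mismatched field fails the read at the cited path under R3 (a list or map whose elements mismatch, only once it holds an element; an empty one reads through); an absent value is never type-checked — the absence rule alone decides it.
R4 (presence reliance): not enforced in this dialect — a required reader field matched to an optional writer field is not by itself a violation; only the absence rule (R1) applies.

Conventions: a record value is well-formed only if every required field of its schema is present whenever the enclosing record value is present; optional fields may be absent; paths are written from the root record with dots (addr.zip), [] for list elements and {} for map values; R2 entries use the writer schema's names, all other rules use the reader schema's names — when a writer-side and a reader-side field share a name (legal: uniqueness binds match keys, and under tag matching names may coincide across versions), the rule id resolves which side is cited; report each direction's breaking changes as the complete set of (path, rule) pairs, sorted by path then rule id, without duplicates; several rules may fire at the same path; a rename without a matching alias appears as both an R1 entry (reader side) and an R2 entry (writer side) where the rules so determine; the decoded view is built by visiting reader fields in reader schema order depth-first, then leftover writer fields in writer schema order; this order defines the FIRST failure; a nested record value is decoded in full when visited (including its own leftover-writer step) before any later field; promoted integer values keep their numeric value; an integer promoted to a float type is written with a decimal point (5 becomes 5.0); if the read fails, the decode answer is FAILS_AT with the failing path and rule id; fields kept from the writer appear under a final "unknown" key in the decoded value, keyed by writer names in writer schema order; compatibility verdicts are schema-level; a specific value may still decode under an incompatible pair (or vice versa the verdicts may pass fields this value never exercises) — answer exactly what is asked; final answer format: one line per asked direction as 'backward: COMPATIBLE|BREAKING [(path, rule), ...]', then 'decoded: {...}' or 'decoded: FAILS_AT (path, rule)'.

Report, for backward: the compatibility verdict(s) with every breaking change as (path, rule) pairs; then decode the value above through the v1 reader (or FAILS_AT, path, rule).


the writer's type comes first in each Invoice pair
backward on Invoice — v2 reading data written by v1:
  zip: no writer-side match
  locale: paired with writer locale (string -> float64; writer required)
  version: no writer-side match
  price: paired with writer price (float64 -> float64; writer optional)
  weight: paired with writer weight (float64 -> float64; writer required)
  city: paired with writer city (string -> string; writer required)
  rule R3 violated at locale
  rule R1 violated at price
  rule R1 violated at version
  rule R1 violated at zip
  => backward: BREAKING (4)
migrating the Invoice value to v1:
  read fails at locale under R3
  => FAILS_AT (locale, R3)

backward: BREAKING [(locale, R3), (price, R1), (version, R1), (zip, R1)]; decoded: FAILS_AT (locale, R3)


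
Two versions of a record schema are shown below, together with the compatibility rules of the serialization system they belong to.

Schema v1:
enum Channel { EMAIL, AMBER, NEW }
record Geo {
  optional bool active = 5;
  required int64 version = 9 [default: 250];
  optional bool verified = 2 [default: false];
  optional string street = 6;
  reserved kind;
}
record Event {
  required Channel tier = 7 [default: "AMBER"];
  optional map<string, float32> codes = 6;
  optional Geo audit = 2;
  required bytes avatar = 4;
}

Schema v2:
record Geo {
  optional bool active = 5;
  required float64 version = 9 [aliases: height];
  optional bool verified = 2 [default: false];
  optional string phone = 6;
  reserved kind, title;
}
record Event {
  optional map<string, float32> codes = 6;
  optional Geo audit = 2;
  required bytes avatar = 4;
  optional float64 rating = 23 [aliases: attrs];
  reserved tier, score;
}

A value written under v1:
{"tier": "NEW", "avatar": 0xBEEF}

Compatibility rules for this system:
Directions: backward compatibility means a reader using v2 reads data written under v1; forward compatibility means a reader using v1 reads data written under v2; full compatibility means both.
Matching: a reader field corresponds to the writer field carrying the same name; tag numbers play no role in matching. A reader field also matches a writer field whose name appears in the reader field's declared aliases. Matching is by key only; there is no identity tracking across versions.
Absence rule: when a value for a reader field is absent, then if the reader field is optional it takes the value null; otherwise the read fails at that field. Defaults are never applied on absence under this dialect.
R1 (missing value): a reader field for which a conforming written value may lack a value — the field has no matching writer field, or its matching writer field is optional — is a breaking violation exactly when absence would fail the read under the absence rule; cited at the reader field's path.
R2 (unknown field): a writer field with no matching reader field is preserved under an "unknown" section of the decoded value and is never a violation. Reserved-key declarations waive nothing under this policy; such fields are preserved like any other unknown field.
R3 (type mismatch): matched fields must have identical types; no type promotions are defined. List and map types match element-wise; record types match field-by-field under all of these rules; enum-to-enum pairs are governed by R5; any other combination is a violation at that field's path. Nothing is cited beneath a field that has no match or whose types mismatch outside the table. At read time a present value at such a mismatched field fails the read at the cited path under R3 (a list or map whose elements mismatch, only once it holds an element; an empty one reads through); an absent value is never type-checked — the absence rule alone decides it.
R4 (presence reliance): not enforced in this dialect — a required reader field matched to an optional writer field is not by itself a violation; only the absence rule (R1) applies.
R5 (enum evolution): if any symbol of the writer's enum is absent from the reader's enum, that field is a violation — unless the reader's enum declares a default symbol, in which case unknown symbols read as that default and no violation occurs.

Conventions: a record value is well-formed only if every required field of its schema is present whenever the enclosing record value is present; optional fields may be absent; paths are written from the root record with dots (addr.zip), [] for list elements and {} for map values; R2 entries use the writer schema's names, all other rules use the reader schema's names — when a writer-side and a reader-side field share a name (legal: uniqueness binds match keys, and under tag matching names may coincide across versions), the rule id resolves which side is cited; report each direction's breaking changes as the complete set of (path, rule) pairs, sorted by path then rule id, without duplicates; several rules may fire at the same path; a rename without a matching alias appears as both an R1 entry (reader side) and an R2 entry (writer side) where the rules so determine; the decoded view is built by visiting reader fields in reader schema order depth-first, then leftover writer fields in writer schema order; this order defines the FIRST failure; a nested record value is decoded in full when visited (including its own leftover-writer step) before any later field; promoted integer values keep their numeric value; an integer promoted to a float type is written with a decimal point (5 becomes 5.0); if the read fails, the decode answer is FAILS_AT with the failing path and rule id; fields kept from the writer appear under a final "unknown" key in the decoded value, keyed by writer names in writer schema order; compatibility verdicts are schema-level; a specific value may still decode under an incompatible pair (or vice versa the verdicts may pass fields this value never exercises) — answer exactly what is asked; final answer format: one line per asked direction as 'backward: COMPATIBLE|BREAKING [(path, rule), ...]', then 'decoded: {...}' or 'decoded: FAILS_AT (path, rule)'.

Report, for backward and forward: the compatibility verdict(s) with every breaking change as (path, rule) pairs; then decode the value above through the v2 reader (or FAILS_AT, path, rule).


arrows below run writer -> reader for Event
backward for Event (reader v2, writer v1):
  codes: map<string, float32> -> map<string, float32>, writer optional; from codes
  audit: Geo -> Geo, writer optional; from audit
  avatar: bytes -> bytes, writer required; from avatar
  rating: no writer-side match
  writer tier: unknown to reader
  audit.active: bool -> bool, writer optional; from audit.active
  audit.version: int64 -> float64, writer required; from audit.version
  audit.verified: bool -> bool, writer optional; from audit.verified
  audit.phone: no writer-side match
  writer audit.street: unknown to reader
  R3 fires at audit.version
  => backward verdict for Event: BREAKING, 1 violation(s)
forward for Event (reader v1, writer v2):
  tier: no writer-side match
  codes: map<string, float32> -> map<string, float32>, writer optional; from codes
  audit: Geo -> Geo, writer optional; from audit
  avatar: bytes -> bytes, writer required; from avatar
  writer rating: unknown to reader
  audit.active: bool -> bool, writer optional; from audit.active
  audit.version: float64 -> int64, writer required; from audit.version
  audit.verified: bool -> bool, writer optional; from audit.verified
  audit.street: no writer-side match
  writer audit.phone: unknown to reader
  R3 fires at audit.version
  R1 fires at tier
  => forward verdict for Event: BREAKING, 2 violation(s)
decode walk for Event under reader schema v2:
  codes := null (absent, optional -> null)
  audit := null (absent, optional -> null)
  avatar := 0xBEEF
  rating := null (absent, optional -> null)
  writer tier: kept under "unknown"
  => decoded: {"codes": null, "audit": null, "avatar": 0xBEEF, "rating": null, "unknown": {"tier": "NEW"}}

backward: BREAKING [(audit.version, R3)]; forward: BREAKING [(audit.version, R3), (tier, R1)]; decoded: {"codes": null, "audit": null, "avatar": 0xBEEF, "rating": null, "unknown": {"tier": "NEW"}}
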